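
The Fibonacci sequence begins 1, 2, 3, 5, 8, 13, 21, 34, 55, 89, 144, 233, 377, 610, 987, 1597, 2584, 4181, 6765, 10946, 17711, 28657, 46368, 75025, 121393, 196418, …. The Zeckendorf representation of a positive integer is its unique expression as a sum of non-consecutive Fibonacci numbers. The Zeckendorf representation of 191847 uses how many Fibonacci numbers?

9

subtract 121393 from 191847: 70454 remains
subtract 46368 from 70454: 24086 remains
subtract 17711 from 24086: 6375 remains
subtract 4181 from 6375: 2194 remains
subtract 1597 from 2194: 597 remains
subtract 377 from 597: 220 remains
subtract 144 from 220: 76 remains
subtract 55 from 76: 21 remains
subtract 21 from 21: 0 remains
191847 = 121393 + 46368 + 17711 + 4181 + 1597 + 377 + 144 + 55 + 21, which has 9 terms.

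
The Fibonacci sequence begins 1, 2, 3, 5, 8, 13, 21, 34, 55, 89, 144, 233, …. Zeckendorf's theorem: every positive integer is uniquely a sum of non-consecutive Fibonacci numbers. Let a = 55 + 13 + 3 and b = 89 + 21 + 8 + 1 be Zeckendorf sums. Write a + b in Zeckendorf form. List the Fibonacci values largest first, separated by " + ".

The two numbers are 71 and 119, so their sum is 190.
largest Fibonacci ≤ 190 is 144; 190 − 144 = 46
largest Fibonacci ≤ 46 is 34; 46 − 34 = 12
largest Fibonacci ≤ 12 is 8; 12 − 8 = 4
largest Fibonacci ≤ 4 is 3; 4 − 3 = 1
largest Fibonacci ≤ 1 is 1; 1 − 1 = 0

144 + 34 + 8 + 3 + 1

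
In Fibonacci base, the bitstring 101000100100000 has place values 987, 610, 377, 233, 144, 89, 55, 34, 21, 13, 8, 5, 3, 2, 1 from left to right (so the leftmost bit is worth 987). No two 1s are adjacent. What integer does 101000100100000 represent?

1432

Summing the place values of the 1 bits: 987 + 377 + 55 + 13 = 1432.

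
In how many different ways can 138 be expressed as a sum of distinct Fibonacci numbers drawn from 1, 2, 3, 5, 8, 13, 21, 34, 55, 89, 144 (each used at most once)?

Starting from the Zeckendorf form and repeatedly splitting a term F_k into F_{k−1} + F_{k−2} (when neither is already used) reaches every representation.
138 = 89+34+13+2 = 89+34+8+5+2 = 89+21+13+8+5+2 = 55+34+21+13+8+5+2 — 4 representations.

4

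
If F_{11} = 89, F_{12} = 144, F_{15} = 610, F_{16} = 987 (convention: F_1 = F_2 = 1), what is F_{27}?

By the addition formula F_{m+n} = F_m F_{n+1} + F_{m−1} F_n with m=16, n=11: F_{27} = 987·144 + 610·89 = 142128 + 54290 = 196418.

196418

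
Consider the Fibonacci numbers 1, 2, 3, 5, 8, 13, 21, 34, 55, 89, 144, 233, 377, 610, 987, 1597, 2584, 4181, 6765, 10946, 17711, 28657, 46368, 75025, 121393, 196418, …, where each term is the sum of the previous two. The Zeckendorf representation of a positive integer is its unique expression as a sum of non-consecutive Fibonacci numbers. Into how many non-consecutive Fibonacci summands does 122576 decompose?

6

Greedy algorithm:
121393 ≤ 122576 < 196418, so take 121393; remainder 1183
987 ≤ 1183 < 1597, so take 987; remainder 196
144 ≤ 196 < 233, so take 144; remainder 52
34 ≤ 52 < 55, so take 34; remainder 18
13 ≤ 18 < 21, so take 13; remainder 5
5 ≤ 5 < 8, so take 5; remainder 0
122576 = 121393 + 987 + 144 + 34 + 13 + 5, which has 6 terms.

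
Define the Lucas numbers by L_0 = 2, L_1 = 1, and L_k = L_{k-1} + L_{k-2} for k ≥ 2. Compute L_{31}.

3010349

Iterating the recurrence up to L_{23} = 64079 and L_{22} = 39603:
L_{24} = L_{23} + L_{22} = 64079 + 39603 = 103682
L_{25} = L_{24} + L_{23} = 103682 + 64079 = 167761
L_{26} = L_{25} + L_{24} = 167761 + 103682 = 271443
L_{27} = L_{26} + L_{25} = 271443 + 167761 = 439204
L_{28} = L_{27} + L_{26} = 439204 + 271443 = 710647
L_{29} = L_{28} + L_{27} = 710647 + 439204 = 1149851
L_{30} = L_{29} + L_{28} = 1149851 + 710647 = 1860498
L_{31} = L_{30} + L_{29} = 1860498 + 1149851 = 3010349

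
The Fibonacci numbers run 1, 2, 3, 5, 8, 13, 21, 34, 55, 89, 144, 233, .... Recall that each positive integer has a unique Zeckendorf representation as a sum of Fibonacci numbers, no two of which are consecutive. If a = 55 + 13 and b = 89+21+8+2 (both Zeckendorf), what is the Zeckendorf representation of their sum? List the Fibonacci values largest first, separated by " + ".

144 + 34 + 8 + 2

The two numbers are 68 and 120, so their sum is 188.
Repeatedly subtract the largest Fibonacci number that fits:
188: greatest Fibonacci not exceeding it is 144, leaving 44
44: greatest Fibonacci not exceeding it is 34, leaving 10
10: greatest Fibonacci not exceeding it is 8, leaving 2
2: greatest Fibonacci not exceeding it is 2, leaving 0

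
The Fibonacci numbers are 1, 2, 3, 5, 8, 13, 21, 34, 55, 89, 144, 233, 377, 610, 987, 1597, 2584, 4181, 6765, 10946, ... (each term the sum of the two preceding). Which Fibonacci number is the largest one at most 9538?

6765 ≤ 9538 < 10946, so the largest Fibonacci number not exceeding 9538 is 6765.

6765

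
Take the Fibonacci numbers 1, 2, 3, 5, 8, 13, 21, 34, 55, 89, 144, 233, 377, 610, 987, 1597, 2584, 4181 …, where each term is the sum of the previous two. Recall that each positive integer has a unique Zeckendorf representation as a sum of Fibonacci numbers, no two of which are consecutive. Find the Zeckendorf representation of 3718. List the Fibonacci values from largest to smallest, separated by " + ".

2584 + 987 + 144 + 3

subtract 2584 from 3718: 1134 remains
subtract 987 from 1134: 147 remains
subtract 144 from 147: 3 remains
subtract 3 from 3: 0 remains
So 3718 = 2584 + 987 + 144 + 3, with no two terms consecutive in the sequence.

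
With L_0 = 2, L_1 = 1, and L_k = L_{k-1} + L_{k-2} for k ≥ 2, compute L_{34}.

12752043

Iterating the recurrence up to L_{28} = 710647 and L_{27} = 439204:
L_{29} = L_{28} + L_{27} = 710647 + 439204 = 1149851
L_{30} = L_{29} + L_{28} = 1149851 + 710647 = 1860498
L_{31} = L_{30} + L_{29} = 1860498 + 1149851 = 3010349
L_{32} = L_{31} + L_{30} = 3010349 + 1860498 = 4870847
L_{33} = L_{32} + L_{31} = 4870847 + 3010349 = 7881196
L_{34} = L_{33} + L_{32} = 7881196 + 4870847 = 12752043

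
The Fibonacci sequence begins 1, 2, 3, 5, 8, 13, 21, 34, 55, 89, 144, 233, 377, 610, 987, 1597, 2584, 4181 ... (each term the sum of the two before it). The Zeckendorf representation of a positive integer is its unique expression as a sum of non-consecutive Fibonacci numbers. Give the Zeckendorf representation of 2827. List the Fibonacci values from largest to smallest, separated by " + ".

2584 + 233 + 8 + 2

2584 ≤ 2827 < 4181, so take 2584; remainder 243
233 ≤ 243 < 377, so take 233; remainder 10
8 ≤ 10 < 13, so take 8; remainder 2
2 ≤ 2 < 3, so take 2; remainder 0
So 2827 = 2584 + 233 + 8 + 2, with no two terms consecutive in the sequence.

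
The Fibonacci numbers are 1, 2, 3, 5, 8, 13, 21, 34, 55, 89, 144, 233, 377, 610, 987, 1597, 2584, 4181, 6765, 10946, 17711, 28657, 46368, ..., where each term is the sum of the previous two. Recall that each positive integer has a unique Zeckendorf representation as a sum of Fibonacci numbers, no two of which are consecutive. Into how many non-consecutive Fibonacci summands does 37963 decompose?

9

Greedily peel off the largest Fibonacci term at each step:
37963 − 28657 = 9306
9306 − 6765 = 2541
2541 − 1597 = 944
944 − 610 = 334
334 − 233 = 101
101 − 89 = 12
12 − 8 = 4
4 − 3 = 1
1 − 1 = 0
37963 = 28657 + 6765 + 1597 + 610 + 233 + 89 + 8 + 3 + 1, which has 9 terms.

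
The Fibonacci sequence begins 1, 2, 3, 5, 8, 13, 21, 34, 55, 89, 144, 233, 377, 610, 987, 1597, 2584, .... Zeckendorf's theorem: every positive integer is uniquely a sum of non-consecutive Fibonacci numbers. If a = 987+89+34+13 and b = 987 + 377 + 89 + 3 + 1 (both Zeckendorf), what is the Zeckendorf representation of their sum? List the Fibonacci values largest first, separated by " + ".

The two numbers are 1123 and 1457, so their sum is 2580.
Greedily peel off the largest Fibonacci term at each step:
1597 ≤ 2580 < 2584, so take 1597; remainder 983
610 ≤ 983 < 987, so take 610; remainder 373
233 ≤ 373 < 377, so take 233; remainder 140
89 ≤ 140 < 144, so take 89; remainder 51
34 ≤ 51 < 55, so take 34; remainder 17
13 ≤ 17 < 21, so take 13; remainder 4
3 ≤ 4 < 5, so take 3; remainder 1
1 ≤ 1 < 2, so take 1; remainder 0

1597 + 610 + 233 + 89 + 34 + 13 + 3 + 1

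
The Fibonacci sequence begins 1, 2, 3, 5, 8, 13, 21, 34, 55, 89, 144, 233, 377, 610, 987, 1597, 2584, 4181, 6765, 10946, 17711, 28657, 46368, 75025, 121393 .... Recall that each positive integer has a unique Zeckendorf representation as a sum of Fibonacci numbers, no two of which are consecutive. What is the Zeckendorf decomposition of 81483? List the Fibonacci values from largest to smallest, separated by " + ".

75025 + 4181 + 1597 + 610 + 55 + 13 + 2

Greedy algorithm:
subtract 75025 from 81483: 6458 remains
subtract 4181 from 6458: 2277 remains
subtract 1597 from 2277: 680 remains
subtract 610 from 680: 70 remains
subtract 55 from 70: 15 remains
subtract 13 from 15: 2 remains
subtract 2 from 2: 0 remains
So 81483 = 75025 + 4181 + 1597 + 610 + 55 + 13 + 2, with no two terms consecutive in the sequence.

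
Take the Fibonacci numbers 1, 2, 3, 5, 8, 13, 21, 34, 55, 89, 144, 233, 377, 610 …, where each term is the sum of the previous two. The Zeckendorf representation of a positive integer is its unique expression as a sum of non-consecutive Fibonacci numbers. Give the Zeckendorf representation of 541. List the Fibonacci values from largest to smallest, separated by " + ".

377 + 144 + 13 + 5 + 2

541: greatest Fibonacci not exceeding it is 377, leaving 164
164: greatest Fibonacci not exceeding it is 144, leaving 20
20: greatest Fibonacci not exceeding it is 13, leaving 7
7: greatest Fibonacci not exceeding it is 5, leaving 2
2: greatest Fibonacci not exceeding it is 2, leaving 0
So 541 = 377 + 144 + 13 + 5 + 2, with no two terms consecutive in the sequence.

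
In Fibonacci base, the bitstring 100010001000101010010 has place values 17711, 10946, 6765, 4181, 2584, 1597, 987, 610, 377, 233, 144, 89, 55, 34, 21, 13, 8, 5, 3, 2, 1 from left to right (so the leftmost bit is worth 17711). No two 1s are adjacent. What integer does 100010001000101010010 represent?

Summing the place values of the 1 bits: 17711 + 2584 + 377 + 55 + 21 + 8 + 2 = 20758.

20758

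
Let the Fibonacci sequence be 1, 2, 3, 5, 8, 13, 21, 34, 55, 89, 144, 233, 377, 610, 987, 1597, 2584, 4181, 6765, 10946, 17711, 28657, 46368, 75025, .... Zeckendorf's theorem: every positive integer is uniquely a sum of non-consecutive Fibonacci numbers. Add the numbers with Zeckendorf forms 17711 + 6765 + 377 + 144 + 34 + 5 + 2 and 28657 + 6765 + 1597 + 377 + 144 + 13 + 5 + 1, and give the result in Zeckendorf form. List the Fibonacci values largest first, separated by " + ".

The two numbers are 25038 and 37559, so their sum is 62597.
Repeatedly subtract the largest Fibonacci number that fits:
46368 ≤ 62597 < 75025, so take 46368; remainder 16229
10946 ≤ 16229 < 17711, so take 10946; remainder 5283
4181 ≤ 5283 < 6765, so take 4181; remainder 1102
987 ≤ 1102 < 1597, so take 987; remainder 115
89 ≤ 115 < 144, so take 89; remainder 26
21 ≤ 26 < 34, so take 21; remainder 5
5 ≤ 5 < 8, so take 5; remainder 0

46368 + 10946 + 4181 + 987 + 89 + 21 + 5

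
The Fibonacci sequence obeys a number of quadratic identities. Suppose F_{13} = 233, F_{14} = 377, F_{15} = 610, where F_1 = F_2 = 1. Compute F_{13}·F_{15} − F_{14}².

1

233·610 − 377² = 142130 − 142129 = 1. (Cassini's identity: F_{k−1}F_{k+1} − F_k² = (−1)^k.)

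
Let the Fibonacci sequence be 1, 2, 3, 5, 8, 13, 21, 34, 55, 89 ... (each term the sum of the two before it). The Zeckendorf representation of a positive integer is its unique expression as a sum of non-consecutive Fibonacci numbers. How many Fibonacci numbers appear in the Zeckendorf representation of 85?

take 55 (≤ 85); 85 − 55 = 30
take 21 (≤ 30); 30 − 21 = 9
take 8 (≤ 9); 9 − 8 = 1
take 1 (≤ 1); 1 − 1 = 0
85 = 55 + 21 + 8 + 1, which has 4 terms.

4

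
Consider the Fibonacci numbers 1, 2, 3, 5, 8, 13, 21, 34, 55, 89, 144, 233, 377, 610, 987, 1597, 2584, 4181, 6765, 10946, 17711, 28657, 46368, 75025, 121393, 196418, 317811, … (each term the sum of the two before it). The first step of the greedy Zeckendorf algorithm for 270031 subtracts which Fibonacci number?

196418

196418 ≤ 270031 < 317811, so the largest Fibonacci number not exceeding 270031 is 196418.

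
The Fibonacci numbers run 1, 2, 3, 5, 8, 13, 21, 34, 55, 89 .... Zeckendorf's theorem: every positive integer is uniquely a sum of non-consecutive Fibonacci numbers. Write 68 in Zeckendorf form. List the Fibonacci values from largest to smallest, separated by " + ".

68: greatest Fibonacci not exceeding it is 55, leaving 13
13: greatest Fibonacci not exceeding it is 13, leaving 0
So 68 = 55 + 13, with no two terms consecutive in the sequence.

55 + 13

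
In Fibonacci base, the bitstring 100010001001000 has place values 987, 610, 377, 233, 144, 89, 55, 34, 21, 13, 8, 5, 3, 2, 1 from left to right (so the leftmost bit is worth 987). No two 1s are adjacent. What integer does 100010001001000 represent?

Summing the place values of the 1 bits: 987 + 144 + 21 + 5 = 1157.

1157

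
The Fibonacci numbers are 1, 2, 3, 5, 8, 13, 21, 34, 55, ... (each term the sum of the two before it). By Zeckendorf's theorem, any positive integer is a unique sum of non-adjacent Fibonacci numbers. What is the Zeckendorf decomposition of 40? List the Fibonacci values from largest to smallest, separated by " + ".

34 ≤ 40 < 55, so take 34; remainder 6
5 ≤ 6 < 8, so take 5; remainder 1
1 ≤ 1 < 2, so take 1; remainder 0
So 40 = 34 + 5 + 1, with no two terms consecutive in the sequence.

34 + 5 + 1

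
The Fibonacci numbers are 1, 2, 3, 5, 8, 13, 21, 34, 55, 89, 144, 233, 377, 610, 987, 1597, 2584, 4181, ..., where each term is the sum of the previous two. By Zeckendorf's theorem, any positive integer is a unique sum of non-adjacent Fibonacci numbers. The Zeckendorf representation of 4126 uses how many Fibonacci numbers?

5

Greedily peel off the largest Fibonacci term at each step:
4126 − 2584 = 1542
1542 − 987 = 555
555 − 377 = 178
178 − 144 = 34
34 − 34 = 0
4126 = 2584 + 987 + 377 + 144 + 34, which has 5 terms.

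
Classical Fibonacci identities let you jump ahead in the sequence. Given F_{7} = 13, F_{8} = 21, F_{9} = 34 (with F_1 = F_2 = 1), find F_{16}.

By the addition formula F_{m+n} = F_m F_{n+1} + F_{m−1} F_n with m=8, n=8: F_{16} = 21·34 + 13·21 = 714 + 273 = 987.

987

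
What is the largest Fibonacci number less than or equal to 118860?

75025

75025 ≤ 118860 < 121393, so the largest Fibonacci number not exceeding 118860 is 75025.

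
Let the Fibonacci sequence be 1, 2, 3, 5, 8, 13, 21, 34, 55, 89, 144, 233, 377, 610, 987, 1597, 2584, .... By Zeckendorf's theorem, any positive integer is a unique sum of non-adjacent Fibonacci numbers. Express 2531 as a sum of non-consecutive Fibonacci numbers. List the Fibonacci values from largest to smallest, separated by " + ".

1597 + 610 + 233 + 89 + 2

Repeatedly subtract the largest Fibonacci number that fits:
take 1597 (≤ 2531); 2531 − 1597 = 934
take 610 (≤ 934); 934 − 610 = 324
take 233 (≤ 324); 324 − 233 = 91
take 89 (≤ 91); 91 − 89 = 2
take 2 (≤ 2); 2 − 2 = 0
So 2531 = 1597 + 610 + 233 + 89 + 2, with no two terms consecutive in the sequence.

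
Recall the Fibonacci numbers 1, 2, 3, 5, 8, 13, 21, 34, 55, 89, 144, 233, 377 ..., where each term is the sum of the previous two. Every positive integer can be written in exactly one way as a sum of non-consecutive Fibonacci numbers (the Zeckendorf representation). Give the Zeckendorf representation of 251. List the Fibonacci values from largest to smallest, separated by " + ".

Greedy algorithm:
take 233 (≤ 251); 251 − 233 = 18
take 13 (≤ 18); 18 − 13 = 5
take 5 (≤ 5); 5 − 5 = 0
So 251 = 233 + 13 + 5, with no two terms consecutive in the sequence.

233 + 13 + 5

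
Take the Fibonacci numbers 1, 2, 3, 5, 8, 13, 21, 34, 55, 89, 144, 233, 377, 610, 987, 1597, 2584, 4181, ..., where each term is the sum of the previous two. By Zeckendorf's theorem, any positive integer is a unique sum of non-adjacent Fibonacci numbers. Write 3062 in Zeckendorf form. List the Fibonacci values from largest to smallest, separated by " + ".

2584 + 377 + 89 + 8 + 3 + 1

largest Fibonacci ≤ 3062 is 2584; 3062 − 2584 = 478
largest Fibonacci ≤ 478 is 377; 478 − 377 = 101
largest Fibonacci ≤ 101 is 89; 101 − 89 = 12
largest Fibonacci ≤ 12 is 8; 12 − 8 = 4
largest Fibonacci ≤ 4 is 3; 4 − 3 = 1
largest Fibonacci ≤ 1 is 1; 1 − 1 = 0
So 3062 = 2584 + 377 + 89 + 8 + 3 + 1, with no two terms consecutive in the sequence.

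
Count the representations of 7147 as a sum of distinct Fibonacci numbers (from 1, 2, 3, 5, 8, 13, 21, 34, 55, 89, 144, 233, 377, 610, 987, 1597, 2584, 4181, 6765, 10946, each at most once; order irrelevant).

38

Each representation comes from the Zeckendorf form by replacing some F_k with F_{k−1} + F_{k−2} where possible.
7147 = 6765+377+5 = 6765+377+3+2 = 6765+233+144+5 = 4181+2584+377+5 = … (34 more), for 38 in all.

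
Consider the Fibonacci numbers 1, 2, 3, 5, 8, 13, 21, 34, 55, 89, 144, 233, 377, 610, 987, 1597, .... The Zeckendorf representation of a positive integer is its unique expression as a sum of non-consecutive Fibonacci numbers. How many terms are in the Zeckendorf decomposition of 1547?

5

Greedy algorithm:
987 ≤ 1547 < 1597, so take 987; remainder 560
377 ≤ 560 < 610, so take 377; remainder 183
144 ≤ 183 < 233, so take 144; remainder 39
34 ≤ 39 < 55, so take 34; remainder 5
5 ≤ 5 < 8, so take 5; remainder 0
1547 = 987 + 377 + 144 + 34 + 5, which has 5 terms.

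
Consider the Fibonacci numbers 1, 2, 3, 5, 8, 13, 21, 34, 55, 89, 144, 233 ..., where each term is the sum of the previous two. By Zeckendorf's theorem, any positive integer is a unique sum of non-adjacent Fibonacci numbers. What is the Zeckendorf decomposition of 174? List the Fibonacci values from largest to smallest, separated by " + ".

take 144 (≤ 174); 174 − 144 = 30
take 21 (≤ 30); 30 − 21 = 9
take 8 (≤ 9); 9 − 8 = 1
take 1 (≤ 1); 1 − 1 = 0
So 174 = 144 + 21 + 8 + 1, with no two terms consecutive in the sequence.

144 + 21 + 8 + 1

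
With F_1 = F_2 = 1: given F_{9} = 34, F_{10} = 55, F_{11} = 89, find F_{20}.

By the addition formula F_{m+n} = F_m F_{n+1} + F_{m−1} F_n with m=10, n=10: F_{20} = 55·89 + 34·55 = 4895 + 1870 = 6765.

6765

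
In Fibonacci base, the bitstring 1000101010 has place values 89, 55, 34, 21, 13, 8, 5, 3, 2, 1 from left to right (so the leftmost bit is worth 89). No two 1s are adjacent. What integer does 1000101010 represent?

Summing the place values of the 1 bits: 89 + 13 + 5 + 2 = 109.

109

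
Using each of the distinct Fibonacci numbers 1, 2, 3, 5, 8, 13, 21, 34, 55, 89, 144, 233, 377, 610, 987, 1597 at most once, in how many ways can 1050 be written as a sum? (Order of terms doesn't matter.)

Each representation comes from the Zeckendorf form by replacing some F_k with F_{k−1} + F_{k−2} where possible.
1050 = 987+55+8 = 987+55+5+3 = 987+34+21+8 = 610+377+55+8 = … (25 more), for 29 in all.

29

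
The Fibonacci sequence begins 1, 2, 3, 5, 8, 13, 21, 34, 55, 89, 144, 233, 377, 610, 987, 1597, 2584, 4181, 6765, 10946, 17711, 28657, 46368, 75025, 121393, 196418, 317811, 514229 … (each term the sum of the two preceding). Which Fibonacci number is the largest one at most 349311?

317811

317811 ≤ 349311 < 514229, so the largest Fibonacci number not exceeding 349311 is 317811.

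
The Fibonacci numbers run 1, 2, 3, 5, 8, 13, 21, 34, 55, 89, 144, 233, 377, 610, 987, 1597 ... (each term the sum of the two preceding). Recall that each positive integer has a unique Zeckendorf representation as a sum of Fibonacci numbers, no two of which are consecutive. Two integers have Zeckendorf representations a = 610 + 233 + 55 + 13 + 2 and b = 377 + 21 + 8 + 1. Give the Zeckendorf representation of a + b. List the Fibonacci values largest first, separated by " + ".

The two numbers are 913 and 407, so their sum is 1320.
largest Fibonacci ≤ 1320 is 987; 1320 − 987 = 333
largest Fibonacci ≤ 333 is 233; 333 − 233 = 100
largest Fibonacci ≤ 100 is 89; 100 − 89 = 11
largest Fibonacci ≤ 11 is 8; 11 − 8 = 3
largest Fibonacci ≤ 3 is 3; 3 − 3 = 0

987 + 233 + 89 + 8 + 3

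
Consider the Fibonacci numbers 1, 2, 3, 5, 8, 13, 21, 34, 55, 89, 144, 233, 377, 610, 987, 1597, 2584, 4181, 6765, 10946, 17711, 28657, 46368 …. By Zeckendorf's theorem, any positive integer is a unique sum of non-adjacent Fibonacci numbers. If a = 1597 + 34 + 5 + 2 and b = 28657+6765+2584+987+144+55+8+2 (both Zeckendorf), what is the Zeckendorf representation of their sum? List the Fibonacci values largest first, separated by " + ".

28657 + 10946 + 987 + 233 + 13 + 3 + 1

The two numbers are 1638 and 39202, so their sum is 40840.
40840: greatest Fibonacci not exceeding it is 28657, leaving 12183
12183: greatest Fibonacci not exceeding it is 10946, leaving 1237
1237: greatest Fibonacci not exceeding it is 987, leaving 250
250: greatest Fibonacci not exceeding it is 233, leaving 17
17: greatest Fibonacci not exceeding it is 13, leaving 4
4: greatest Fibonacci not exceeding it is 3, leaving 1
1: greatest Fibonacci not exceeding it is 1, leaving 0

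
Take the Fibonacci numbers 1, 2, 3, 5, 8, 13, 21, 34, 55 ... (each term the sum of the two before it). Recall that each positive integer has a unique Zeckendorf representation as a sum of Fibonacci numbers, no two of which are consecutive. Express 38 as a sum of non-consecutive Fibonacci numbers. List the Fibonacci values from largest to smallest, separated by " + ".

Repeatedly subtract the largest Fibonacci number that fits:
subtract 34 from 38: 4 remains
subtract 3 from 4: 1 remains
subtract 1 from 1: 0 remains
So 38 = 34 + 3 + 1, with no two terms consecutive in the sequence.

34 + 3 + 1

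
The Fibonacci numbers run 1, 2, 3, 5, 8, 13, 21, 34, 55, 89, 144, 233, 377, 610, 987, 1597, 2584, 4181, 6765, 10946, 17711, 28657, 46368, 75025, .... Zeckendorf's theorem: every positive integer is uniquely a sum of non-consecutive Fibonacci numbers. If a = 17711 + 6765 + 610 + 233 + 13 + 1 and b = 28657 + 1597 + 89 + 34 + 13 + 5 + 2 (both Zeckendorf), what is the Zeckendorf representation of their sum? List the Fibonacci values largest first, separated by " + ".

46368 + 6765 + 2584 + 13

The two numbers are 25333 and 30397, so their sum is 55730.
55730 − 46368 = 9362
9362 − 6765 = 2597
2597 − 2584 = 13
13 − 13 = 0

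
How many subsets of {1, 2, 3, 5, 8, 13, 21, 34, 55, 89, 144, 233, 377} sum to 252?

10

Each representation comes from the Zeckendorf form by replacing some F_k with F_{k−1} + F_{k−2} where possible.
252 = 233+13+5+1 = 233+13+3+2+1 = 144+89+13+5+1 = … (7 more), for 10 in all.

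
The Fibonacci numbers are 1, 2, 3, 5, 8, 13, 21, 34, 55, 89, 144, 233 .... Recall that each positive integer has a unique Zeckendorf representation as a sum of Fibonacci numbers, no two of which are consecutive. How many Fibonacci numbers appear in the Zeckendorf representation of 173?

3

173: greatest Fibonacci not exceeding it is 144, leaving 29
29: greatest Fibonacci not exceeding it is 21, leaving 8
8: greatest Fibonacci not exceeding it is 8, leaving 0
173 = 144 + 21 + 8, which has 3 terms.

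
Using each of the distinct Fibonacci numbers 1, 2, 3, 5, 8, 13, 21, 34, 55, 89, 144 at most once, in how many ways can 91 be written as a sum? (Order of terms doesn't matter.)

Each representation comes from the Zeckendorf form by replacing some F_k with F_{k−1} + F_{k−2} where possible.
91 = 89+2 = 55+34+2 = 55+21+13+2 = … (1 more), for 4 in all.

4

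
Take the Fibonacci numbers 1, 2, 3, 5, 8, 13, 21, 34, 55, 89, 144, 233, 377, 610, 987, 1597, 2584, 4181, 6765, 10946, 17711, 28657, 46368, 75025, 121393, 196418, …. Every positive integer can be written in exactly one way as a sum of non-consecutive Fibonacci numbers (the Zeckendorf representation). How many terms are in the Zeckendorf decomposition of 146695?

9

Greedily peel off the largest Fibonacci term at each step:
subtract 121393 from 146695: 25302 remains
subtract 17711 from 25302: 7591 remains
subtract 6765 from 7591: 826 remains
subtract 610 from 826: 216 remains
subtract 144 from 216: 72 remains
subtract 55 from 72: 17 remains
subtract 13 from 17: 4 remains
subtract 3 from 4: 1 remains
subtract 1 from 1: 0 remains
146695 = 121393 + 17711 + 6765 + 610 + 144 + 55 + 13 + 3 + 1, which has 9 terms.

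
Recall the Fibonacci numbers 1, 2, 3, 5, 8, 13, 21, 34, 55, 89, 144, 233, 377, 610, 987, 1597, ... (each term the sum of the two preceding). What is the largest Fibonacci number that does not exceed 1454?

987

987 ≤ 1454 < 1597, so the largest Fibonacci number not exceeding 1454 is 987.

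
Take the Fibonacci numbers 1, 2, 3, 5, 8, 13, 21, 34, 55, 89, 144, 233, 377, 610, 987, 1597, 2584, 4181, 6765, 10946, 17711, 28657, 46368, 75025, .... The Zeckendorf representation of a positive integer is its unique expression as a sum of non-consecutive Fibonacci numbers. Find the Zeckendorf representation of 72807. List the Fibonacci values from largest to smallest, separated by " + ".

Greedy algorithm:
72807: greatest Fibonacci not exceeding it is 46368, leaving 26439
26439: greatest Fibonacci not exceeding it is 17711, leaving 8728
8728: greatest Fibonacci not exceeding it is 6765, leaving 1963
1963: greatest Fibonacci not exceeding it is 1597, leaving 366
366: greatest Fibonacci not exceeding it is 233, leaving 133
133: greatest Fibonacci not exceeding it is 89, leaving 44
44: greatest Fibonacci not exceeding it is 34, leaving 10
10: greatest Fibonacci not exceeding it is 8, leaving 2
2: greatest Fibonacci not exceeding it is 2, leaving 0
So 72807 = 46368 + 17711 + 6765 + 1597 + 233 + 89 + 34 + 8 + 2, with no two terms consecutive in the sequence.

46368 + 17711 + 6765 + 1597 + 233 + 89 + 34 + 8 + 2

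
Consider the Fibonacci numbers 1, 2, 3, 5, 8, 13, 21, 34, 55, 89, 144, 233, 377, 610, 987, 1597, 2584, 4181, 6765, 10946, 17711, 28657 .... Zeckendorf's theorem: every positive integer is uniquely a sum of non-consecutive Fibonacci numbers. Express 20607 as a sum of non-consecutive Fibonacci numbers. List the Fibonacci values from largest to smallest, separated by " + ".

Repeatedly subtract the largest Fibonacci number that fits:
20607: greatest Fibonacci not exceeding it is 17711, leaving 2896
2896: greatest Fibonacci not exceeding it is 2584, leaving 312
312: greatest Fibonacci not exceeding it is 233, leaving 79
79: greatest Fibonacci not exceeding it is 55, leaving 24
24: greatest Fibonacci not exceeding it is 21, leaving 3
3: greatest Fibonacci not exceeding it is 3, leaving 0
So 20607 = 17711 + 2584 + 233 + 55 + 21 + 3, with no two terms consecutive in the sequence.

17711 + 2584 + 233 + 55 + 21 + 3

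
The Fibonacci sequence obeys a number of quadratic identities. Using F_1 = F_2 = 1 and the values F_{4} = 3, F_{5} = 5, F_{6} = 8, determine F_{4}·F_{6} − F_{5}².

-1

3·8 − 5² = 24 − 25 = -1. (Cassini's identity: F_{k−1}F_{k+1} − F_k² = (−1)^k.)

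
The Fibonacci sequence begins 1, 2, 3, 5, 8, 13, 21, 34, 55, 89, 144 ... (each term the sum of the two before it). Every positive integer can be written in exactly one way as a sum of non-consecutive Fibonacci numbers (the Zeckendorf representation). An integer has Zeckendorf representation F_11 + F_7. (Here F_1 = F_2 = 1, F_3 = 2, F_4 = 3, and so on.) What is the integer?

102

F_11 + F_7 = 89 + 13 = 102.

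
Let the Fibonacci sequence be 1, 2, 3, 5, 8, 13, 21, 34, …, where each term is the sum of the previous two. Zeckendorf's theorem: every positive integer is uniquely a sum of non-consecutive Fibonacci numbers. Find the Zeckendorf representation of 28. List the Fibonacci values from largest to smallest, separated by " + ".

21 ≤ 28 < 34, so take 21; remainder 7
5 ≤ 7 < 8, so take 5; remainder 2
2 ≤ 2 < 3, so take 2; remainder 0
So 28 = 21 + 5 + 2, with no two terms consecutive in the sequence.

21 + 5 + 2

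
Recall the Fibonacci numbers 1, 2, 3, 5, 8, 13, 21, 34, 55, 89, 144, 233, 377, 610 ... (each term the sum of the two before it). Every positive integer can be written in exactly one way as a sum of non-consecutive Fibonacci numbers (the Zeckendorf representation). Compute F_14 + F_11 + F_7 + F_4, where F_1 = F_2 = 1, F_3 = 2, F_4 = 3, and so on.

482

F_14 + F_11 + F_7 + F_4 = 377 + 89 + 13 + 3 = 482.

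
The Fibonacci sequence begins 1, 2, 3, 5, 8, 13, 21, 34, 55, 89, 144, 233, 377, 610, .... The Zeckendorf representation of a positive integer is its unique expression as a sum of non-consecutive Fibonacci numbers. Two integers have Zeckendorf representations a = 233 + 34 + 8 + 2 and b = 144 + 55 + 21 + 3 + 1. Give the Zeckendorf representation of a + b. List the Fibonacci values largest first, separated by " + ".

The two numbers are 277 and 224, so their sum is 501.
Greedy algorithm:
501 − 377 = 124
124 − 89 = 35
35 − 34 = 1
1 − 1 = 0

377 + 89 + 34 + 1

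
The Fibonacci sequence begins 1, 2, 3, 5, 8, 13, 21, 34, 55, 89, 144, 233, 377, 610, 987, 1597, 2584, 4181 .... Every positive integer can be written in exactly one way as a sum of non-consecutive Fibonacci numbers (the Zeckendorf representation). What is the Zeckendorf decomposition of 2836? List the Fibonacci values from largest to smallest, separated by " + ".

Repeatedly subtract the largest Fibonacci number that fits:
subtract 2584 from 2836: 252 remains
subtract 233 from 252: 19 remains
subtract 13 from 19: 6 remains
subtract 5 from 6: 1 remains
subtract 1 from 1: 0 remains
So 2836 = 2584 + 233 + 13 + 5 + 1, with no two terms consecutive in the sequence.

2584 + 233 + 13 + 5 + 1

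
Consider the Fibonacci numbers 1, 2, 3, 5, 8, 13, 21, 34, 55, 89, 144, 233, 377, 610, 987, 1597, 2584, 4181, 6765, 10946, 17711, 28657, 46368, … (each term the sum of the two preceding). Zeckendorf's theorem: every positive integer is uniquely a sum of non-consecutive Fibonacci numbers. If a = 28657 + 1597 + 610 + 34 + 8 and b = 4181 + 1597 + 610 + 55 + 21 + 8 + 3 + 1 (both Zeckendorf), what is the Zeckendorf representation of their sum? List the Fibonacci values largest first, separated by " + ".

28657 + 6765 + 1597 + 233 + 89 + 34 + 5 + 2

The two numbers are 30906 and 6476, so their sum is 37382.
Greedily peel off the largest Fibonacci term at each step:
largest Fibonacci ≤ 37382 is 28657; 37382 − 28657 = 8725
largest Fibonacci ≤ 8725 is 6765; 8725 − 6765 = 1960
largest Fibonacci ≤ 1960 is 1597; 1960 − 1597 = 363
largest Fibonacci ≤ 363 is 233; 363 − 233 = 130
largest Fibonacci ≤ 130 is 89; 130 − 89 = 41
largest Fibonacci ≤ 41 is 34; 41 − 34 = 7
largest Fibonacci ≤ 7 is 5; 7 − 5 = 2
largest Fibonacci ≤ 2 is 2; 2 − 2 = 0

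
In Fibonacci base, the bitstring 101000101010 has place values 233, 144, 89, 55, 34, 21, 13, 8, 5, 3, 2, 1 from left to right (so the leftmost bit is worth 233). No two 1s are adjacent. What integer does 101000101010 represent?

342

Summing the place values of the 1 bits: 233 + 89 + 13 + 5 + 2 = 342.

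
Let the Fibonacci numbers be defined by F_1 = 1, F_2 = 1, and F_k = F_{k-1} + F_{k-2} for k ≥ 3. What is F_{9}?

Iterating the recurrence up to F_{3} = 2 and F_{2} = 1:
F_{4} = F_{3} + F_{2} = 2 + 1 = 3
F_{5} = F_{4} + F_{3} = 3 + 2 = 5
F_{6} = F_{5} + F_{4} = 5 + 3 = 8
F_{7} = F_{6} + F_{5} = 8 + 5 = 13
F_{8} = F_{7} + F_{6} = 13 + 8 = 21
F_{9} = F_{8} + F_{7} = 21 + 13 = 34

34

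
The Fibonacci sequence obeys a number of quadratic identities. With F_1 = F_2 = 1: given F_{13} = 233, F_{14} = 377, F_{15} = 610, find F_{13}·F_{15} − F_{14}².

233·610 − 377² = 142130 − 142129 = 1. (Cassini's identity: F_{k−1}F_{k+1} − F_k² = (−1)^k.)

1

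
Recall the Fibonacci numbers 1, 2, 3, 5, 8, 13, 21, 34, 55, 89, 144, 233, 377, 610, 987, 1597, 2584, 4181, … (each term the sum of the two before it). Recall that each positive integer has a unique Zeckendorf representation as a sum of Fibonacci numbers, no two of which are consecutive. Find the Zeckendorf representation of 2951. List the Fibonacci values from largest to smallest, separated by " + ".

Repeatedly subtract the largest Fibonacci number that fits:
take 2584 (≤ 2951); 2951 − 2584 = 367
take 233 (≤ 367); 367 − 233 = 134
take 89 (≤ 134); 134 − 89 = 45
take 34 (≤ 45); 45 − 34 = 11
take 8 (≤ 11); 11 − 8 = 3
take 3 (≤ 3); 3 − 3 = 0
So 2951 = 2584 + 233 + 89 + 34 + 8 + 3, with no two terms consecutive in the sequence.

2584 + 233 + 89 + 34 + 8 + 3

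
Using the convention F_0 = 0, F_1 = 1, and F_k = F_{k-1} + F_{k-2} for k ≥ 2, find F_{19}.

Iterating the recurrence up to F_{14} = 377 and F_{13} = 233:
F_{15} = F_{14} + F_{13} = 377 + 233 = 610
F_{16} = F_{15} + F_{14} = 610 + 377 = 987
F_{17} = F_{16} + F_{15} = 987 + 610 = 1597
F_{18} = F_{17} + F_{16} = 1597 + 987 = 2584
F_{19} = F_{18} + F_{17} = 2584 + 1597 = 4181

4181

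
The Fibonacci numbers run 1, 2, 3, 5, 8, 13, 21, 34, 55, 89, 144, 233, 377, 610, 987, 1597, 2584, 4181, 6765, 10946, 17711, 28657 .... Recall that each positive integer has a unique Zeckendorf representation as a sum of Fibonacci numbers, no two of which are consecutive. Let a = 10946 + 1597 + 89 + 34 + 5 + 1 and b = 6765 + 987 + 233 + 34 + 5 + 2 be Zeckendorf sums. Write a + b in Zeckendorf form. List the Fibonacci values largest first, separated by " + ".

The two numbers are 12672 and 8026, so their sum is 20698.
Repeatedly subtract the largest Fibonacci number that fits:
take 17711 (≤ 20698); 20698 − 17711 = 2987
take 2584 (≤ 2987); 2987 − 2584 = 403
take 377 (≤ 403); 403 − 377 = 26
take 21 (≤ 26); 26 − 21 = 5
take 5 (≤ 5); 5 − 5 = 0

17711 + 2584 + 377 + 21 + 5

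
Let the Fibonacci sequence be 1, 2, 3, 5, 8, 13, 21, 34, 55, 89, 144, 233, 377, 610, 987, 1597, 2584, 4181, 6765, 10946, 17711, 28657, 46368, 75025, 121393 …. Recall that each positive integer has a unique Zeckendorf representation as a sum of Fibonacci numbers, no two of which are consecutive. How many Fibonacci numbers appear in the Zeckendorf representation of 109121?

Greedily peel off the largest Fibonacci term at each step:
take 75025 (≤ 109121); 109121 − 75025 = 34096
take 28657 (≤ 34096); 34096 − 28657 = 5439
take 4181 (≤ 5439); 5439 − 4181 = 1258
take 987 (≤ 1258); 1258 − 987 = 271
take 233 (≤ 271); 271 − 233 = 38
take 34 (≤ 38); 38 − 34 = 4
take 3 (≤ 4); 4 − 3 = 1
take 1 (≤ 1); 1 − 1 = 0
109121 = 75025 + 28657 + 4181 + 987 + 233 + 34 + 3 + 1, which has 8 terms.

8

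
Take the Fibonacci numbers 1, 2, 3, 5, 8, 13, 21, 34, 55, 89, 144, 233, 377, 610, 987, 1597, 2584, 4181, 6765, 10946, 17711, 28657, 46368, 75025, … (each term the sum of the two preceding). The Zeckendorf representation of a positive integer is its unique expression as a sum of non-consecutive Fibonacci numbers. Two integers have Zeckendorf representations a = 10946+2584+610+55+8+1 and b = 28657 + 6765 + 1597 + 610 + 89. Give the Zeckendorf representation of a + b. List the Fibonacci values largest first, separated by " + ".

The two numbers are 14204 and 37718, so their sum is 51922.
Greedy algorithm:
take 46368 (≤ 51922); 51922 − 46368 = 5554
take 4181 (≤ 5554); 5554 − 4181 = 1373
take 987 (≤ 1373); 1373 − 987 = 386
take 377 (≤ 386); 386 − 377 = 9
take 8 (≤ 9); 9 − 8 = 1
take 1 (≤ 1); 1 − 1 = 0

46368 + 4181 + 987 + 377 + 8 + 1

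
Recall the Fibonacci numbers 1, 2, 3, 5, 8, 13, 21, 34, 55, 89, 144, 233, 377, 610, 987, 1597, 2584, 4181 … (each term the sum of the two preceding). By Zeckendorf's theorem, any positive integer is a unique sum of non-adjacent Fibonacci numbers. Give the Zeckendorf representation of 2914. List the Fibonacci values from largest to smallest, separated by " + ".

Repeatedly subtract the largest Fibonacci number that fits:
subtract 2584 from 2914: 330 remains
subtract 233 from 330: 97 remains
subtract 89 from 97: 8 remains
subtract 8 from 8: 0 remains
So 2914 = 2584 + 233 + 89 + 8, with no two terms consecutive in the sequence.

2584 + 233 + 89 + 8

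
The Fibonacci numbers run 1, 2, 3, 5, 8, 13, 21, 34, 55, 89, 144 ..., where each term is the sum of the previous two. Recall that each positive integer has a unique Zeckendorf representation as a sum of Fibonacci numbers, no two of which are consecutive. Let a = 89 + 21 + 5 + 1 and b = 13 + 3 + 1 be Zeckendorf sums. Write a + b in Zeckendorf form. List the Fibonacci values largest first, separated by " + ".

The two numbers are 116 and 17, so their sum is 133.
largest Fibonacci ≤ 133 is 89; 133 − 89 = 44
largest Fibonacci ≤ 44 is 34; 44 − 34 = 10
largest Fibonacci ≤ 10 is 8; 10 − 8 = 2
largest Fibonacci ≤ 2 is 2; 2 − 2 = 0

89 + 34 + 8 + 2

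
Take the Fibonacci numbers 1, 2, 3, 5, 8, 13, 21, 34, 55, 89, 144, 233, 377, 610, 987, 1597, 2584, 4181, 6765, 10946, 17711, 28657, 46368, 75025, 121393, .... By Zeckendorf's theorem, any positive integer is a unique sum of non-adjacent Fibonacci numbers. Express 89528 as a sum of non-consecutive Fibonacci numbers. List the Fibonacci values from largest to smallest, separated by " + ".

75025 + 10946 + 2584 + 610 + 233 + 89 + 34 + 5 + 2

Greedily peel off the largest Fibonacci term at each step:
subtract 75025 from 89528: 14503 remains
subtract 10946 from 14503: 3557 remains
subtract 2584 from 3557: 973 remains
subtract 610 from 973: 363 remains
subtract 233 from 363: 130 remains
subtract 89 from 130: 41 remains
subtract 34 from 41: 7 remains
subtract 5 from 7: 2 remains
subtract 2 from 2: 0 remains
So 89528 = 75025 + 10946 + 2584 + 610 + 233 + 89 + 34 + 5 + 2, with no two terms consecutive in the sequence.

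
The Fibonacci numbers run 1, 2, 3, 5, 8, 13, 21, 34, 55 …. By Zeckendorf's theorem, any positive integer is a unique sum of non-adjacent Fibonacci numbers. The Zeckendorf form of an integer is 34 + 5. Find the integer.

39

34 + 5 = 39.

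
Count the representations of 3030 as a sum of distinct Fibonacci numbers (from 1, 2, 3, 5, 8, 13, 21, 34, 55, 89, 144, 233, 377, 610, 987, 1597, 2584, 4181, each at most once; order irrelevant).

39

3030 = 2584+377+55+13+1 = 2584+377+55+8+5+1 = 2584+377+34+21+13+1 = 2584+233+144+55+13+1 = … (35 more), for 39 in all.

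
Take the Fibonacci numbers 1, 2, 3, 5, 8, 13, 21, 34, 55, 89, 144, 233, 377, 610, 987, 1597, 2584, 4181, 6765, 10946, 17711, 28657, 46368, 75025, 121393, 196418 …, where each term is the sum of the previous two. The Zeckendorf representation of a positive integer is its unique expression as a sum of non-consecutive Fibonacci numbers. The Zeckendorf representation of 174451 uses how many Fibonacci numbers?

Greedy algorithm:
121393 ≤ 174451 < 196418, so take 121393; remainder 53058
46368 ≤ 53058 < 75025, so take 46368; remainder 6690
4181 ≤ 6690 < 6765, so take 4181; remainder 2509
1597 ≤ 2509 < 2584, so take 1597; remainder 912
610 ≤ 912 < 987, so take 610; remainder 302
233 ≤ 302 < 377, so take 233; remainder 69
55 ≤ 69 < 89, so take 55; remainder 14
13 ≤ 14 < 21, so take 13; remainder 1
1 ≤ 1 < 2, so take 1; remainder 0
174451 = 121393 + 46368 + 4181 + 1597 + 610 + 233 + 55 + 13 + 1, which has 9 terms.

9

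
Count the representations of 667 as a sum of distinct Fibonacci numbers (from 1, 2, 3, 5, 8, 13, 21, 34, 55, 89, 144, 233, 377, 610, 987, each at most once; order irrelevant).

12

Each representation comes from the Zeckendorf form by replacing some F_k with F_{k−1} + F_{k−2} where possible.
667 = 610+55+2 = 610+34+21+2 = 377+233+55+2 = … (9 more), for 12 in all.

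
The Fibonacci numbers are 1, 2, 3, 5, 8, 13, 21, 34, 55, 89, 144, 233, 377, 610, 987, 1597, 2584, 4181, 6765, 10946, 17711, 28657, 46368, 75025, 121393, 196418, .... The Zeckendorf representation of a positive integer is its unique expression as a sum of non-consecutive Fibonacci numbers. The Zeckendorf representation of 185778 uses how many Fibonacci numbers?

185778: greatest Fibonacci not exceeding it is 121393, leaving 64385
64385: greatest Fibonacci not exceeding it is 46368, leaving 18017
18017: greatest Fibonacci not exceeding it is 17711, leaving 306
306: greatest Fibonacci not exceeding it is 233, leaving 73
73: greatest Fibonacci not exceeding it is 55, leaving 18
18: greatest Fibonacci not exceeding it is 13, leaving 5
5: greatest Fibonacci not exceeding it is 5, leaving 0
185778 = 121393 + 46368 + 17711 + 233 + 55 + 13 + 5, which has 7 terms.

7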